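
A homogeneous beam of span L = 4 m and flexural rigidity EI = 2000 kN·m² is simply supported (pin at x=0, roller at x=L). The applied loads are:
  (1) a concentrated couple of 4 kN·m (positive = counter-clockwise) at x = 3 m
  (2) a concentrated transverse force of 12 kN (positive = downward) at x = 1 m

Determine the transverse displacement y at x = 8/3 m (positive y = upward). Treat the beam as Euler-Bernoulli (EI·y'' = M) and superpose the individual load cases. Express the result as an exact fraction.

Load 1 — applied couple M₀=4 kN·m at a=3 m (b=L-a=1):
  y_1 = (M₀x³/(6L)+C₁x)/EI  [x≤a] with C₁=M₀(3b²-L²)/(6L)=-13/6 = (4·(8/3)³/(6·4)+(-13/6)·(8/3))/2000 = -53/40500 m
Load 2 — point force P=12 kN at a=1 m (b=L-a=3):
  y_2 = -Pa(L-x)(2Lx-a²-x²)/(6LEI)  [x>a] = -12·1·(4-(8/3))·(2·4·(8/3)-1²-(8/3)²)/(6·4·2000) = -119/27000 m
Superposition: y = Σ y_i = -463/81000 m ≈ -0.005716 m

y(8/3) = -463/81000 m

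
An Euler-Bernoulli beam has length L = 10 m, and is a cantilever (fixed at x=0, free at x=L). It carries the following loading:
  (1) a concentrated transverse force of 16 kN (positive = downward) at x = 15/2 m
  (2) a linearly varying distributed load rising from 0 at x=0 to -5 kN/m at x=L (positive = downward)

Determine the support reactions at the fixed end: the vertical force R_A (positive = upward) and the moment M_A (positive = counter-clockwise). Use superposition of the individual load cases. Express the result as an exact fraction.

Load 1 — point force P=16 kN at a=15/2 m (b=L-a=5/2):
  R_A = P = 16 kN
  M_A = Pa = 16·(15/2) = 120 kN·m
Load 2 — triangular load w₀=-5 kN/m (0→w₀ over full span):
  R_A = w₀L/2 = (-5)·10/2 = -25 kN
  M_A = w₀L²/3 = (-5)·10²/3 = -500/3 kN·m
Superposition: R_A = -9 kN, M_A = -140/3 kN·m

R_A = -9 kN, M_A = -140/3 kN·m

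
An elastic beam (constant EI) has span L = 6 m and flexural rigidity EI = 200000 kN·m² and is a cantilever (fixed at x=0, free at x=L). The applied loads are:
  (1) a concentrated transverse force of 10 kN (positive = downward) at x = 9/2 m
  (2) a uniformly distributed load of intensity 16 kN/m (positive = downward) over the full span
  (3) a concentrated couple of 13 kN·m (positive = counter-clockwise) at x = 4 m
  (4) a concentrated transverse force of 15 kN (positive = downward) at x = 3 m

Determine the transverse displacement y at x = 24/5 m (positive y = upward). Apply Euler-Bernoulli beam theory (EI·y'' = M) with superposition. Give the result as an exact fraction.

Load 1 — point force P=10 kN at a=9/2 m (b=L-a=3/2):
  y_1 = -Pa²(3x-a)/(6EI)  [x>a] = -10·(9/2)²·(3·(24/5)-(9/2))/(6·200000) = -2673/1600000 m
Load 2 — uniform load w=16 kN/m over full span:
  y_2 = -wx²(x²-4Lx+6L²)/(24EI) = -16·(24/5)²·((24/5)²-4·6·(24/5)+6·6²)/(24·200000) = -18576/1953125 m
Load 3 — applied couple M₀=13 kN·m at a=4 m (b=L-a=2):
  y_3 = M₀a(2x-a)/(2EI)  [x>a] = 13·4·(2·(24/5)-4)/(2·200000) = 91/125000 m
Load 4 — point force P=15 kN at a=3 m (b=L-a=3):
  y_4 = -Pa²(3x-a)/(6EI)  [x>a] = -15·3²·(3·(24/5)-3)/(6·200000) = -513/400000 m
Superposition: y = Σ y_i = -11736037/1000000000 m ≈ -0.011736 m

y(24/5) = -11736037/1000000000 m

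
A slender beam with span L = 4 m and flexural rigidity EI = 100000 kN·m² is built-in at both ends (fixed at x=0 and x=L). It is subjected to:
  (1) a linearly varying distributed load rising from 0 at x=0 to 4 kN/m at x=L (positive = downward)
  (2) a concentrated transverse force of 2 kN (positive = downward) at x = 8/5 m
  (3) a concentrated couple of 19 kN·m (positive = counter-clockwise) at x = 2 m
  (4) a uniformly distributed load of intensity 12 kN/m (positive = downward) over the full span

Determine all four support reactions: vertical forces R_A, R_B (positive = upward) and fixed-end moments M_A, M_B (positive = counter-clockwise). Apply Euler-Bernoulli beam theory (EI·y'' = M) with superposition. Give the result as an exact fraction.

R_A = 34821/1000 kN, M_A = 36053/1500 kN·m, R_B = 23179/1000 kN, M_B = -7609/500 kN·m

Load 1 — triangular load w₀=4 kN/m (0→w₀ over full span):
  R_A = 3w₀L/20 = 3·4·4/20 = 12/5 kN
  M_A = w₀L²/30 = 4·4²/30 = 32/15 kN·m
  R_B = 7w₀L/20 = 7·4·4/20 = 28/5 kN
  M_B = -w₀L²/20 = -4·4²/20 = -16/5 kN·m
Load 2 — point force P=2 kN at a=8/5 m (b=L-a=12/5):
  R_A = Pb²(3a+b)/L³ = 2·(12/5)²·(3·(8/5)+(12/5))/4³ = 162/125 kN
  M_A = Pab²/L² = 2·(8/5)·(12/5)²/4² = 144/125 kN·m
  R_B = Pa²(a+3b)/L³ = 2·(8/5)²·((8/5)+3·(12/5))/4³ = 88/125 kN
  M_B = -Pa²b/L² = -2·(8/5)²·(12/5)/4² = -96/125 kN·m
Load 3 — applied couple M₀=19 kN·m at a=2 m (b=L-a=2):
  R_A = 6M₀ab/L³ = 6·19·2·2/4³ = 57/8 kN
  M_A = M₀b(2a-b)/L² = 19·2·(2·2-2)/4² = 19/4 kN·m
  R_B = -6M₀ab/L³ = -6·19·2·2/4³ = -57/8 kN
  M_B = M₀a(2b-a)/L² = 19·2·(2·2-2)/4² = 19/4 kN·m
Load 4 — uniform load w=12 kN/m over full span:
  R_A = wL/2 = 12·4/2 = 24 kN
  M_A = wL²/12 = 12·4²/12 = 16 kN·m
  R_B = wL/2 = 12·4/2 = 24 kN
  M_B = -wL²/12 = -12·4²/12 = -16 kN·m
Superposition: R_A = 34821/1000 kN, M_A = 36053/1500 kN·m, R_B = 23179/1000 kN, M_B = -7609/500 kN·m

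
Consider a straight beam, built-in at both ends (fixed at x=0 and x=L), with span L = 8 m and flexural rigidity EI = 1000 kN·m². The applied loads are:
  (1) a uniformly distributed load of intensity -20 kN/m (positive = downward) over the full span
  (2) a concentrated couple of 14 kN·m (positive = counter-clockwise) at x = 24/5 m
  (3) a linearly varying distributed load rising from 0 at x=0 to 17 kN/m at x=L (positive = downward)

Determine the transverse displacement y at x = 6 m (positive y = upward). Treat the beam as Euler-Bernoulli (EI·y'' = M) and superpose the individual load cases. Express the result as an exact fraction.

y(6) = 639/10000 m

Load 1 — uniform load w=-20 kN/m over full span:
  y_1 = -wx²(L-x)²/(24EI) = -(-20)·6²·(8-6)²/(24·1000) = 3/25 m
Load 2 — applied couple M₀=14 kN·m at a=24/5 m (b=L-a=16/5):
  y_2 = (R_Ax³/6 - M_Ax²/2 - M₀(x-a)²/2)/EI  [x>a] with R_A=63/25, M_A=112/25 = ((63/25)·6³/6 - (112/25)·6²/2 - 14·(6-(24/5))²/2)/1000 = 0 m
Load 3 — triangular load w₀=17 kN/m (0→w₀ over full span):
  y_3 = -w₀x²(L-x)²(x+2L)/(120LEI) = -17·6²·(8-6)²·(6+2·8)/(120·8·1000) = -561/10000 m
Superposition: y = Σ y_i = 639/10000 m ≈ 0.063900 m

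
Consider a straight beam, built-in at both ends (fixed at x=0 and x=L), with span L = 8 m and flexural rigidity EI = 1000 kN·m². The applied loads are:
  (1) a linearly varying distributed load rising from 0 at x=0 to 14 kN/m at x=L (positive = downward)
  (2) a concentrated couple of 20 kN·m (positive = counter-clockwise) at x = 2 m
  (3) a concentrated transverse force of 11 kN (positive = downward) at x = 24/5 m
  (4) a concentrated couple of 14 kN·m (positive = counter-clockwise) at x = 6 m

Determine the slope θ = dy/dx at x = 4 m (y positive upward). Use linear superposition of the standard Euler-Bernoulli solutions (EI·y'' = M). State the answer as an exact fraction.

θ(4) = -16199/1500000 rad

Load 1 — triangular load w₀=14 kN/m (0→w₀ over full span):
  θ_1 = -w₀(2x(L-x)(L-2x)(x+2L)+x²(L-x)²)/(120LEI) = -14·(2·4·(8-4)·(8-2·4)·(4+2·8)+4²·(8-4)²)/(120·8·1000) = -7/1875 rad
Load 2 — applied couple M₀=20 kN·m at a=2 m (b=L-a=6):
  θ_2 = (R_Ax²/2 - M_Ax - M₀(x-a))/EI  [x>a] with R_A=45/16, M_A=-15/4 = ((45/16)·4²/2 - (-15/4)·4 - 20·(4-2))/1000 = -1/400 rad
Load 3 — point force P=11 kN at a=24/5 m (b=L-a=16/5):
  θ_3 = -Pb²x(2aL-(3a+b)x)/(2L³EI)  [x≤a] = -11·(16/5)²·4·(2·(24/5)·8-(3·(24/5)+(16/5))·4)/(2·8³·1000) = -44/15625 rad
Load 4 — applied couple M₀=14 kN·m at a=6 m (b=L-a=2):
  θ_4 = (R_Ax²/2 - M_Ax)/EI  [x≤a] with R_A=63/32, M_A=35/8 = ((63/32)·4²/2 - (35/8)·4)/1000 = -7/4000 rad
Superposition: θ = Σ θ_i = -16199/1500000 rad ≈ -0.010799 rad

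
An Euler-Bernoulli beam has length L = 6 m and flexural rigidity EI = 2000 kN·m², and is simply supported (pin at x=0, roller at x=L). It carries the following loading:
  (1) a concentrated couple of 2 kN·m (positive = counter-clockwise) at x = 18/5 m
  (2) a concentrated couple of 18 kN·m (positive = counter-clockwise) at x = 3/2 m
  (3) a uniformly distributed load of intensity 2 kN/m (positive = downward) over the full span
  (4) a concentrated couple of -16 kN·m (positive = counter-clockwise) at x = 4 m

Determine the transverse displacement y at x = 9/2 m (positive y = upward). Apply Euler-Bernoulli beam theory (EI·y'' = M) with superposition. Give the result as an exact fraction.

Load 1 — applied couple M₀=2 kN·m at a=18/5 m (b=L-a=12/5):
  y_1 = (M₀x³/(6L)-M₀(x-a)²/2+C₁x)/EI  [x>a] with C₁=M₀(3b²-L²)/(6L)=-26/25 = (2·(9/2)³/(6·6)-2·((9/2)-(18/5))²/2+(-26/25)·(9/2))/2000 = -171/800000 m
Load 2 — applied couple M₀=18 kN·m at a=3/2 m (b=L-a=9/2):
  y_2 = (M₀x³/(6L)-M₀(x-a)²/2+C₁x)/EI  [x>a] with C₁=M₀(3b²-L²)/(6L)=99/8 = (18·(9/2)³/(6·6)-18·((9/2)-(3/2))²/2+(99/8)·(9/2))/2000 = 81/8000 m
Load 3 — uniform load w=2 kN/m over full span:
  y_3 = -wx(L³-2Lx²+x³)/(24EI) = -2·(9/2)·(6³-2·6·(9/2)²+(9/2)³)/(24·2000) = -1539/128000 m
Load 4 — applied couple M₀=-16 kN·m at a=4 m (b=L-a=2):
  y_4 = (M₀x³/(6L)-M₀(x-a)²/2+C₁x)/EI  [x>a] with C₁=M₀(3b²-L²)/(6L)=32/3 = ((-16)·(9/2)³/(6·6)-(-16)·((9/2)-4)²/2+(32/3)·(9/2))/2000 = 19/4000 m
Superposition: y = Σ y_i = 8441/3200000 m ≈ 0.002638 m

y(9/2) = 8441/3200000 m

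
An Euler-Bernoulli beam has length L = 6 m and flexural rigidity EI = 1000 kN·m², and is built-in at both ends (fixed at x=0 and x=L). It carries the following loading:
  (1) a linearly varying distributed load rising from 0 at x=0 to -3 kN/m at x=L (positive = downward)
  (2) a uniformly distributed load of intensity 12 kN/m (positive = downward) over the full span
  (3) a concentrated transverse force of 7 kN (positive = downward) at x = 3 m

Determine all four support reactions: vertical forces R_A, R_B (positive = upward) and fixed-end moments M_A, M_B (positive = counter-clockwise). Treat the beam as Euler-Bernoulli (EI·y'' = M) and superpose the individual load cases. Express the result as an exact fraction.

Load 1 — triangular load w₀=-3 kN/m (0→w₀ over full span):
  R_A = 3w₀L/20 = 3·(-3)·6/20 = -27/10 kN
  M_A = w₀L²/30 = (-3)·6²/30 = -18/5 kN·m
  R_B = 7w₀L/20 = 7·(-3)·6/20 = -63/10 kN
  M_B = -w₀L²/20 = -(-3)·6²/20 = 27/5 kN·m
Load 2 — uniform load w=12 kN/m over full span:
  R_A = wL/2 = 12·6/2 = 36 kN
  M_A = wL²/12 = 12·6²/12 = 36 kN·m
  R_B = wL/2 = 12·6/2 = 36 kN
  M_B = -wL²/12 = -12·6²/12 = -36 kN·m
Load 3 — point force P=7 kN at a=3 m (b=L-a=3):
  R_A = Pb²(3a+b)/L³ = 7·3²·(3·3+3)/6³ = 7/2 kN
  M_A = Pab²/L² = 7·3·3²/6² = 21/4 kN·m
  R_B = Pa²(a+3b)/L³ = 7·3²·(3+3·3)/6³ = 7/2 kN
  M_B = -Pa²b/L² = -7·3²·3/6² = -21/4 kN·m
Superposition: R_A = 184/5 kN, M_A = 753/20 kN·m, R_B = 166/5 kN, M_B = -717/20 kN·m

R_A = 184/5 kN, M_A = 753/20 kN·m, R_B = 166/5 kN, M_B = -717/20 kN·m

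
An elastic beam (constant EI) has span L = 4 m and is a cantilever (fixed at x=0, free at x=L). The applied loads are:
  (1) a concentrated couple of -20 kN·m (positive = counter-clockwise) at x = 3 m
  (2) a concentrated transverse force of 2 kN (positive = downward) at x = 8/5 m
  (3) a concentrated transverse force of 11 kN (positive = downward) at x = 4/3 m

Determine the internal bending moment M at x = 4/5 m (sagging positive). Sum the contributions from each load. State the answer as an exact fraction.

M(4/5) = -412/15 kN·m

Load 1 — applied couple M₀=-20 kN·m at a=3 m (b=L-a=1):
  M_1 = M₀  [x≤a] = (-20) = -20 kN·m
Load 2 — point force P=2 kN at a=8/5 m (b=L-a=12/5):
  M_2 = -P(a-x)  [x≤a] = -2·((8/5)-(4/5)) = -8/5 kN·m
Load 3 — point force P=11 kN at a=4/3 m (b=L-a=8/3):
  M_3 = -P(a-x)  [x≤a] = -11·((4/3)-(4/5)) = -88/15 kN·m
Superposition: M = Σ M_i = -412/15 kN·m ≈ -27.466667 kN·m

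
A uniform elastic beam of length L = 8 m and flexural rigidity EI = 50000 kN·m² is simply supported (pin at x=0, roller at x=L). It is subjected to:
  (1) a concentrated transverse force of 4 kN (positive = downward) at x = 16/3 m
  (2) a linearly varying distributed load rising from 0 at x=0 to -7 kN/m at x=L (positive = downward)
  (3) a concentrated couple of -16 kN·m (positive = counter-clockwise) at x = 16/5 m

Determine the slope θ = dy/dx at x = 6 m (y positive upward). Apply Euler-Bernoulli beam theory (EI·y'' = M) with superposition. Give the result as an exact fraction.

Load 1 — point force P=4 kN at a=16/3 m (b=L-a=8/3):
  θ_1 = -Pa(2L²-6Lx+3x²+a²)/(6LEI)  [x>a] = -4·(16/3)·(2·8²-6·8·6+3·6²+(16/3)²)/(6·8·50000) = 53/253125 rad
Load 2 — triangular load w₀=-7 kN/m (0→w₀ over full span):
  θ_2 = -w₀(7L⁴-30L²x²+15x⁴)/(360LEI) = -(-7)·(7·8⁴-30·8²·6²+15·6⁴)/(360·8·50000) = -9191/9000000 rad
Load 3 — applied couple M₀=-16 kN·m at a=16/5 m (b=L-a=24/5):
  θ_3 = (M₀x²/(2L)-M₀(x-a)+C₁)/EI  [x>a] with C₁=M₀(3b²-L²)/(6L)=-128/75 = ((-16)·6²/(2·8)-(-16)·(6-(16/5))+(-128/75))/50000 = 133/937500 rad
Superposition: θ = Σ θ_i = -271339/405000000 rad ≈ -0.000670 rad

θ(6) = -271339/405000000 rad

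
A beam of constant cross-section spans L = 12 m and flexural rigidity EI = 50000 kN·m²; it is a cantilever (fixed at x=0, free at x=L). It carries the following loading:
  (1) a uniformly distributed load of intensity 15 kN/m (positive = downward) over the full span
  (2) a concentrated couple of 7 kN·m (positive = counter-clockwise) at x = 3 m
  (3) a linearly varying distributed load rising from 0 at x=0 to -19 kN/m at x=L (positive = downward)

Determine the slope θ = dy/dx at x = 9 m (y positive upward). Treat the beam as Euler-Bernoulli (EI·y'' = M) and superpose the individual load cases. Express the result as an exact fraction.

Load 1 — uniform load w=15 kN/m over full span:
  θ_1 = -wx(x²-3Lx+3L²)/(6EI) = -15·9·(9²-3·12·9+3·12²)/(6·50000) = -1701/20000 rad
Load 2 — applied couple M₀=7 kN·m at a=3 m (b=L-a=9):
  θ_2 = M₀a/EI  [x>a] = 7·3/50000 = 21/50000 rad
Load 3 — triangular load w₀=-19 kN/m (0→w₀ over full span):
  θ_3 = (w₀Lx²/4-w₀L²x/3-w₀x⁴/(24L))/EI = ((-19)·12·9²/4-(-19)·12²·9/3-(-19)·9⁴/(24·12))/50000 = 128763/1600000 rad
Superposition: θ = Σ θ_i = -1329/320000 rad ≈ -0.004153 rad

θ(9) = -1329/320000 rad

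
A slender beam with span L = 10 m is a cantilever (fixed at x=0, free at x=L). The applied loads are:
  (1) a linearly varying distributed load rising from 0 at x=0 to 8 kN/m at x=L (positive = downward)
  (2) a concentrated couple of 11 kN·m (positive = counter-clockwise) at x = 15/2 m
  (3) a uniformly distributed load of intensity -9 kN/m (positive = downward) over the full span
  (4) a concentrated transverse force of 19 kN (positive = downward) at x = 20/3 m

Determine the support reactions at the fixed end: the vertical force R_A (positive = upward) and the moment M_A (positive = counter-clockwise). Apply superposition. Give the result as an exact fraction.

Load 1 — triangular load w₀=8 kN/m (0→w₀ over full span):
  R_A = w₀L/2 = 8·10/2 = 40 kN
  M_A = w₀L²/3 = 8·10²/3 = 800/3 kN·m
Load 2 — applied couple M₀=11 kN·m at a=15/2 m (b=L-a=5/2):
  R_A = 0 kN
  M_A = -M₀ = -11 kN·m
Load 3 — uniform load w=-9 kN/m over full span:
  R_A = wL = (-9)·10 = -90 kN
  M_A = wL²/2 = (-9)·10²/2 = -450 kN·m
Load 4 — point force P=19 kN at a=20/3 m (b=L-a=10/3):
  R_A = P = 19 kN
  M_A = Pa = 19·(20/3) = 380/3 kN·m
Superposition: R_A = -31 kN, M_A = -203/3 kN·m

R_A = -31 kN, M_A = -203/3 kN·m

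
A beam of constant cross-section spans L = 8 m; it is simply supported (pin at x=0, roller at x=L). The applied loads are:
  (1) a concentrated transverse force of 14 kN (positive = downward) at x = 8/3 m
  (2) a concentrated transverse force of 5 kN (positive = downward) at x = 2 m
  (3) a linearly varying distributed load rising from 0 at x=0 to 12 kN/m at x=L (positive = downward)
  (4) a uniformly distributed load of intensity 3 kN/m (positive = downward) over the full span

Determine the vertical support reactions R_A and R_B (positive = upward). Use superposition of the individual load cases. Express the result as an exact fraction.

R_A = 493/12 kN, R_B = 599/12 kN

Load 1 — point force P=14 kN at a=8/3 m (b=L-a=16/3):
  R_A = Pb/L = 14·(16/3)/8 = 28/3 kN
  R_B = Pa/L = 14·(8/3)/8 = 14/3 kN
Load 2 — point force P=5 kN at a=2 m (b=L-a=6):
  R_A = Pb/L = 5·6/8 = 15/4 kN
  R_B = Pa/L = 5·2/8 = 5/4 kN
Load 3 — triangular load w₀=12 kN/m (0→w₀ over full span):
  R_A = w₀L/6 = 12·8/6 = 16 kN
  R_B = w₀L/3 = 12·8/3 = 32 kN
Load 4 — uniform load w=3 kN/m over full span:
  R_A = wL/2 = 3·8/2 = 12 kN
  R_B = wL/2 = 3·8/2 = 12 kN
Superposition: R_A = 493/12 kN, R_B = 599/12 kN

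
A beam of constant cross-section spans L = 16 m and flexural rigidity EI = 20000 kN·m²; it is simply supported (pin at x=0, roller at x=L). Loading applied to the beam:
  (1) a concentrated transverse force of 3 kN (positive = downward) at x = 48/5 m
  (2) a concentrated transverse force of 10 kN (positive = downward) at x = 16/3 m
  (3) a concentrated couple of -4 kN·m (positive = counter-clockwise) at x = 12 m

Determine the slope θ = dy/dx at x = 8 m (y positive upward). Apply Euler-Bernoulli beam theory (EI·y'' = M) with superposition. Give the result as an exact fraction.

Load 1 — point force P=3 kN at a=48/5 m (b=L-a=32/5):
  θ_1 = -Pb(L²-b²-3x²)/(6LEI)  [x≤a] = -3·(32/5)·(16²-(32/5)²-3·8²)/(6·16·20000) = -18/78125 rad
Load 2 — point force P=10 kN at a=16/3 m (b=L-a=32/3):
  θ_2 = -Pa(2L²-6Lx+3x²+a²)/(6LEI)  [x>a] = -10·(16/3)·(2·16²-6·16·8+3·8²+(16/3)²)/(6·16·20000) = 2/2025 rad
Load 3 — applied couple M₀=-4 kN·m at a=12 m (b=L-a=4):
  θ_3 = (M₀x²/(2L)+C₁)/EI  [x≤a] with C₁=M₀(3b²-L²)/(6L)=26/3 = ((-4)·8²/(2·16)+(26/3))/20000 = 1/30000 rad
Superposition: θ = Σ θ_i = 80047/101250000 rad ≈ 0.000791 rad

θ(8) = 80047/101250000 rad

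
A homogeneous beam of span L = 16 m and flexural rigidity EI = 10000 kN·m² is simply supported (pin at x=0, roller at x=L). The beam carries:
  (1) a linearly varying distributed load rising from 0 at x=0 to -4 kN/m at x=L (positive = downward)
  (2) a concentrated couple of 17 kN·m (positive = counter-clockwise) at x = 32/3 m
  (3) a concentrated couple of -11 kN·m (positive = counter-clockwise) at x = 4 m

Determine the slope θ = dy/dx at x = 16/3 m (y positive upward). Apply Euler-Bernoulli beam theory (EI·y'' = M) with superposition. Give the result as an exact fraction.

θ(16/3) = 352139/24300000 rad

Load 1 — triangular load w₀=-4 kN/m (0→w₀ over full span):
  θ_1 = -w₀(7L⁴-30L²x²+15x⁴)/(360LEI) = -(-4)·(7·16⁴-30·16²·(16/3)²+15·(16/3)⁴)/(360·16·10000) = 13312/759375 rad
Load 2 — applied couple M₀=17 kN·m at a=32/3 m (b=L-a=16/3):
  θ_2 = (M₀x²/(2L)+C₁)/EI  [x≤a] with C₁=M₀(3b²-L²)/(6L)=-272/9 = (17·(16/3)²/(2·16)+(-272/9))/10000 = -17/11250 rad
Load 3 — applied couple M₀=-11 kN·m at a=4 m (b=L-a=12):
  θ_3 = (M₀x²/(2L)-M₀(x-a)+C₁)/EI  [x>a] with C₁=M₀(3b²-L²)/(6L)=-121/6 = ((-11)·(16/3)²/(2·16)-(-11)·((16/3)-4)+(-121/6))/10000 = -11/7200 rad
Superposition: θ = Σ θ_i = 352139/24300000 rad ≈ 0.014491 rad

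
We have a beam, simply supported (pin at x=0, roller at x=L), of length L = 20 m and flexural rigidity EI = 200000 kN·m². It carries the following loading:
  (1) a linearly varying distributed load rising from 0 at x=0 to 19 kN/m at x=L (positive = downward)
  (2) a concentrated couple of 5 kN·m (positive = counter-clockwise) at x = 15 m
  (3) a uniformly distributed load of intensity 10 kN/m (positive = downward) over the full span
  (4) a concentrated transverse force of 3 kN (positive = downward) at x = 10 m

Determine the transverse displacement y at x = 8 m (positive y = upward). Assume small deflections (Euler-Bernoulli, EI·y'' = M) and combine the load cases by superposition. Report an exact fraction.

Load 1 — triangular load w₀=19 kN/m (0→w₀ over full span):
  y_1 = -w₀x(7L⁴-10L²x²+3x⁴)/(360LEI) = -19·8·(7·20⁴-10·20²·8²+3·8⁴)/(360·20·200000) = -21679/234375 m
Load 2 — applied couple M₀=5 kN·m at a=15 m (b=L-a=5):
  y_2 = (M₀x³/(6L)+C₁x)/EI  [x≤a] with C₁=M₀(3b²-L²)/(6L)=-325/24 = (5·8³/(6·20)+(-325/24)·8)/200000 = -87/200000 m
Load 3 — uniform load w=10 kN/m over full span:
  y_3 = -wx(L³-2Lx²+x³)/(24EI) = -10·8·(20³-2·20·8²+8³)/(24·200000) = -62/625 m
Load 4 — point force P=3 kN at a=10 m (b=L-a=10):
  y_4 = -Pbx(L²-b²-x²)/(6LEI)  [x≤a] = -3·10·8·(20²-10²-8²)/(6·20·200000) = -59/25000 m
Superposition: y = Σ y_i = -2917381/15000000 m ≈ -0.194492 m

y(8) = -2917381/15000000 m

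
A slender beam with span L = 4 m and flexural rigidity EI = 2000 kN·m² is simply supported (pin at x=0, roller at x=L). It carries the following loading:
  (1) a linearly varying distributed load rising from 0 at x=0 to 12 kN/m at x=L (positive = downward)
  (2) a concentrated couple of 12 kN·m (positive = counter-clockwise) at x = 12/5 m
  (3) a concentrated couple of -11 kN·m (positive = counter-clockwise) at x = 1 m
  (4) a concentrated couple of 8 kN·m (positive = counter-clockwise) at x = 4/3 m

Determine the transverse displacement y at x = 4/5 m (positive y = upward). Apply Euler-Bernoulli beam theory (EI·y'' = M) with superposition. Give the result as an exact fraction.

Load 1 — triangular load w₀=12 kN/m (0→w₀ over full span):
  y_1 = -w₀x(7L⁴-10L²x²+3x⁴)/(360LEI) = -12·(4/5)·(7·4⁴-10·4²·(4/5)²+3·(4/5)⁴)/(360·4·2000) = -11008/1953125 m
Load 2 — applied couple M₀=12 kN·m at a=12/5 m (b=L-a=8/5):
  y_2 = (M₀x³/(6L)+C₁x)/EI  [x≤a] with C₁=M₀(3b²-L²)/(6L)=-104/25 = (12·(4/5)³/(6·4)+(-104/25)·(4/5))/2000 = -24/15625 m
Load 3 — applied couple M₀=-11 kN·m at a=1 m (b=L-a=3):
  y_3 = (M₀x³/(6L)+C₁x)/EI  [x≤a] with C₁=M₀(3b²-L²)/(6L)=-121/24 = ((-11)·(4/5)³/(6·4)+(-121/24)·(4/5))/2000 = -1067/500000 m
Load 4 — applied couple M₀=8 kN·m at a=4/3 m (b=L-a=8/3):
  y_4 = (M₀x³/(6L)+C₁x)/EI  [x≤a] with C₁=M₀(3b²-L²)/(6L)=16/9 = (8·(4/5)³/(6·4)+(16/9)·(4/5))/2000 = 112/140625 m
Superposition: y = Σ y_i = -4786679/562500000 m ≈ -0.008510 m

y(4/5) = -4786679/562500000 m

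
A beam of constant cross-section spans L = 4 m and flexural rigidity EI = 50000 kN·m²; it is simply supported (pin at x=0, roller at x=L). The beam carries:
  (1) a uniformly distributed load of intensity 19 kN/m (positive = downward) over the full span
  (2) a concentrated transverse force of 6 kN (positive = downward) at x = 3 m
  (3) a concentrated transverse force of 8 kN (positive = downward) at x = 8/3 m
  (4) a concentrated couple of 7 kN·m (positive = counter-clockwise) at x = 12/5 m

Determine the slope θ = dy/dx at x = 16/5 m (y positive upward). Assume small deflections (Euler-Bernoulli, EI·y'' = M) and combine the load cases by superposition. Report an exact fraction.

θ(16/5) = 2068169/2025000000 rad

Load 1 — uniform load w=19 kN/m over full span:
  θ_1 = -w(L³-6Lx²+4x³)/(24EI) = -19·(4³-6·4·(16/5)²+4·(16/5)³)/(24·50000) = 627/781250 rad
Load 2 — point force P=6 kN at a=3 m (b=L-a=1):
  θ_2 = -Pa(2L²-6Lx+3x²+a²)/(6LEI)  [x>a] = -6·3·(2·4²-6·4·(16/5)+3·(16/5)²+3²)/(6·4·50000) = 381/5000000 rad
Load 3 — point force P=8 kN at a=8/3 m (b=L-a=4/3):
  θ_3 = -Pa(2L²-6Lx+3x²+a²)/(6LEI)  [x>a] = -8·(8/3)·(2·4²-6·4·(16/5)+3·(16/5)²+(8/3)²)/(6·4·50000) = 784/6328125 rad
Load 4 — applied couple M₀=7 kN·m at a=12/5 m (b=L-a=8/5):
  θ_4 = (M₀x²/(2L)-M₀(x-a)+C₁)/EI  [x>a] with C₁=M₀(3b²-L²)/(6L)=-182/75 = (7·(16/5)²/(2·4)-7·((16/5)-(12/5))+(-182/75))/50000 = 7/375000 rad
Superposition: θ = Σ θ_i = 2068169/2025000000 rad ≈ 0.001021 rad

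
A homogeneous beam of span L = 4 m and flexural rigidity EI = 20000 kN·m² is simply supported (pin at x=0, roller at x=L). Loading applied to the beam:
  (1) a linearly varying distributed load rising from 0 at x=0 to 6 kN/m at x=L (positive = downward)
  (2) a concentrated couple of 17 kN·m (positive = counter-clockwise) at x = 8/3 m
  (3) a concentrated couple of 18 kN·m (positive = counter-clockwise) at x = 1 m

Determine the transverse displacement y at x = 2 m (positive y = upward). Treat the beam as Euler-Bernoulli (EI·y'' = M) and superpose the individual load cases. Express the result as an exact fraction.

y(2) = -107/360000 m

Load 1 — triangular load w₀=6 kN/m (0→w₀ over full span):
  y_1 = -w₀x(7L⁴-10L²x²+3x⁴)/(360LEI) = -6·2·(7·4⁴-10·4²·2²+3·2⁴)/(360·4·20000) = -1/2000 m
Load 2 — applied couple M₀=17 kN·m at a=8/3 m (b=L-a=4/3):
  y_2 = (M₀x³/(6L)+C₁x)/EI  [x≤a] with C₁=M₀(3b²-L²)/(6L)=-68/9 = (17·2³/(6·4)+(-68/9)·2)/20000 = -17/36000 m
Load 3 — applied couple M₀=18 kN·m at a=1 m (b=L-a=3):
  y_3 = (M₀x³/(6L)-M₀(x-a)²/2+C₁x)/EI  [x>a] with C₁=M₀(3b²-L²)/(6L)=33/4 = (18·2³/(6·4)-18·(2-1)²/2+(33/4)·2)/20000 = 27/40000 m
Superposition: y = Σ y_i = -107/360000 m ≈ -0.000297 m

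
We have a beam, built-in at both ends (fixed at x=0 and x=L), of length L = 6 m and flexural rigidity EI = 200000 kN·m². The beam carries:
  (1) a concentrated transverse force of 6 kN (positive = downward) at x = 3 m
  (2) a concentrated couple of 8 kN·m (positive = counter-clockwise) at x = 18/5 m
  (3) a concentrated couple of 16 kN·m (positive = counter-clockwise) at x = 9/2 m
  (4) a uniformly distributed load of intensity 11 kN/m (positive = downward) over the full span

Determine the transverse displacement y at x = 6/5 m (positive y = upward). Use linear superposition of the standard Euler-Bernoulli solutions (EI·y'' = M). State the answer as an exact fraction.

y(6/5) = -67527/625000000 m

Load 1 — point force P=6 kN at a=3 m (b=L-a=3):
  y_1 = -Pb²x²(3aL-(3a+b)x)/(6L³EI)  [x≤a] = -6·3²·(6/5)²·(3·3·6-(3·3+3)·(6/5))/(6·6³·200000) = -297/25000000 m
Load 2 — applied couple M₀=8 kN·m at a=18/5 m (b=L-a=12/5):
  y_2 = (R_Ax³/6 - M_Ax²/2)/EI  [x≤a] with R_A=48/25, M_A=64/25 = ((48/25)·(6/5)³/6 - (64/25)·(6/5)²/2)/200000 = -63/9765625 m
Load 3 — applied couple M₀=16 kN·m at a=9/2 m (b=L-a=3/2):
  y_3 = (R_Ax³/6 - M_Ax²/2)/EI  [x≤a] with R_A=3, M_A=5 = (3·(6/5)³/6 - 5·(6/5)²/2)/200000 = -171/12500000 m
Load 4 — uniform load w=11 kN/m over full span:
  y_4 = -wx²(L-x)²/(24EI) = -11·(6/5)²·(6-(6/5))²/(24·200000) = -297/3906250 m
Superposition: y = Σ y_i = -67527/625000000 m ≈ -0.000108 m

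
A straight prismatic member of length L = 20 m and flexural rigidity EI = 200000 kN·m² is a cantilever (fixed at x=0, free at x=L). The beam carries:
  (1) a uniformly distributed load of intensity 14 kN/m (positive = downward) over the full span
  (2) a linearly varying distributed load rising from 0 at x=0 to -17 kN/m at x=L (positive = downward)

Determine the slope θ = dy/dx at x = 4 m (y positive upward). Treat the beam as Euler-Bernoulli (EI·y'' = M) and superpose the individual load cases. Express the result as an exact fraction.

Load 1 — uniform load w=14 kN/m over full span:
  θ_1 = -wx(x²-3Lx+3L²)/(6EI) = -14·4·(4²-3·20·4+3·20²)/(6·200000) = -427/9375 rad
Load 2 — triangular load w₀=-17 kN/m (0→w₀ over full span):
  θ_2 = (w₀Lx²/4-w₀L²x/3-w₀x⁴/(24L))/EI = ((-17)·20·4²/4-(-17)·20²·4/3-(-17)·4⁴/(24·20))/200000 = 14467/375000 rad
Superposition: θ = Σ θ_i = -871/125000 rad ≈ -0.006968 rad

θ(4) = -871/125000 rad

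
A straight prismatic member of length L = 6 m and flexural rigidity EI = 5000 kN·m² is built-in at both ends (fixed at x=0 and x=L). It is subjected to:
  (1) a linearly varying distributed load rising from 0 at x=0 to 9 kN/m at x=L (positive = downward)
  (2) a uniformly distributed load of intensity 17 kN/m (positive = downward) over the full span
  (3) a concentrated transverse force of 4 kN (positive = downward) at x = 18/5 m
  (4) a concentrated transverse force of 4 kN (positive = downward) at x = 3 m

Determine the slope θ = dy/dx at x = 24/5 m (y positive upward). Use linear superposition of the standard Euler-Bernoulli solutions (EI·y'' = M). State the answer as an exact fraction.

θ(24/5) = 65799/7812500 rad

Load 1 — triangular load w₀=9 kN/m (0→w₀ over full span):
  θ_1 = -w₀(2x(L-x)(L-2x)(x+2L)+x²(L-x)²)/(120LEI) = -9·(2·(24/5)·(6-(24/5))·(6-2·(24/5))·((24/5)+2·6)+(24/5)²·(6-(24/5))²)/(120·6·5000) = 648/390625 rad
Load 2 — uniform load w=17 kN/m over full span:
  θ_2 = -wx(L-x)(L-2x)/(12EI) = -17·(24/5)·(6-(24/5))·(6-2·(24/5))/(12·5000) = 459/78125 rad
Load 3 — point force P=4 kN at a=18/5 m (b=L-a=12/5):
  θ_3 = Pa²(L-x)(2bL-(3b+a)(L-x))/(2L³EI)  [x>a] = 4·(18/5)²·(6-(24/5))·(2·(12/5)·6-(3·(12/5)+(18/5))·(6-(24/5)))/(2·6³·5000) = 891/1953125 rad
Load 4 — point force P=4 kN at a=3 m (b=L-a=3):
  θ_4 = Pa²(L-x)(2bL-(3b+a)(L-x))/(2L³EI)  [x>a] = 4·3²·(6-(24/5))·(2·3·6-(3·3+3)·(6-(24/5)))/(2·6³·5000) = 27/62500 rad
Superposition: θ = Σ θ_i = 65799/7812500 rad ≈ 0.008422 rad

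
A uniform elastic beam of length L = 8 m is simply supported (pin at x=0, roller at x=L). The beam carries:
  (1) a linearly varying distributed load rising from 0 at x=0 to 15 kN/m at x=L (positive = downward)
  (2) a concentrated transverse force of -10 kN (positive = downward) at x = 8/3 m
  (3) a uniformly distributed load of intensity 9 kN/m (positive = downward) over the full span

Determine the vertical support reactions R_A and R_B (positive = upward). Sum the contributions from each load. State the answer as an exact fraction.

Load 1 — triangular load w₀=15 kN/m (0→w₀ over full span):
  R_A = w₀L/6 = 15·8/6 = 20 kN
  R_B = w₀L/3 = 15·8/3 = 40 kN
Load 2 — point force P=-10 kN at a=8/3 m (b=L-a=16/3):
  R_A = Pb/L = (-10)·(16/3)/8 = -20/3 kN
  R_B = Pa/L = (-10)·(8/3)/8 = -10/3 kN
Load 3 — uniform load w=9 kN/m over full span:
  R_A = wL/2 = 9·8/2 = 36 kN
  R_B = wL/2 = 9·8/2 = 36 kN
Superposition: R_A = 148/3 kN, R_B = 218/3 kN

R_A = 148/3 kN, R_B = 218/3 kN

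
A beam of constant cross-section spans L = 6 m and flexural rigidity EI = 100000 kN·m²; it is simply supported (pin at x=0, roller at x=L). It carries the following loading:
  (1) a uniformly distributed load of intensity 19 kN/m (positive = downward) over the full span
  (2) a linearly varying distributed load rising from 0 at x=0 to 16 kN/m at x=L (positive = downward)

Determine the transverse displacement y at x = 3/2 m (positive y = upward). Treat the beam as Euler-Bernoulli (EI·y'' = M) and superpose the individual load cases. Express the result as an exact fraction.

Load 1 — uniform load w=19 kN/m over full span:
  y_1 = -wx(L³-2Lx²+x³)/(24EI) = -19·(3/2)·(6³-2·6·(3/2)²+(3/2)³)/(24·100000) = -29241/12800000 m
Load 2 — triangular load w₀=16 kN/m (0→w₀ over full span):
  y_2 = -w₀x(7L⁴-10L²x²+3x⁴)/(360LEI) = -16·(3/2)·(7·6⁴-10·6²·(3/2)²+3·(3/2)⁴)/(360·6·100000) = -2943/3200000 m
Superposition: y = Σ y_i = -41013/12800000 m ≈ -0.003204 m

y(3/2) = -41013/12800000 m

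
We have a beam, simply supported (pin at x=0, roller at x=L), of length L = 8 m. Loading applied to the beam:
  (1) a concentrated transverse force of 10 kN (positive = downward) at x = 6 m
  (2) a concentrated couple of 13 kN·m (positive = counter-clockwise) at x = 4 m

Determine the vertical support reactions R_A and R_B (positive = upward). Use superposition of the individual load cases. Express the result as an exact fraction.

Load 1 — point force P=10 kN at a=6 m (b=L-a=2):
  R_A = Pb/L = 10·2/8 = 5/2 kN
  R_B = Pa/L = 10·6/8 = 15/2 kN
Load 2 — applied couple M₀=13 kN·m at a=4 m (b=L-a=4):
  R_A = M₀/L = 13/8 kN
  R_B = -M₀/L = -13/8 kN
Superposition: R_A = 33/8 kN, R_B = 47/8 kN

R_A = 33/8 kN, R_B = 47/8 kN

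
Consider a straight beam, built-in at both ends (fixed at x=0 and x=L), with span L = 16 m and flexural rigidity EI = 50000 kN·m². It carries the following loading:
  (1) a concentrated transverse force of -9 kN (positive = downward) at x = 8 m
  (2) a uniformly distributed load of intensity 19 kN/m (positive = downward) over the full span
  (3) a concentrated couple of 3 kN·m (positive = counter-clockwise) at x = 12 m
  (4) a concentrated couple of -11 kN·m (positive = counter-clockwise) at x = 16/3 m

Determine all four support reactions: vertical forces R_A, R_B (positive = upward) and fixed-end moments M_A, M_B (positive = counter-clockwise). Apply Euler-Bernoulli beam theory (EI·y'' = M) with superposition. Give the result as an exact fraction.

R_A = 56369/384 kN, M_A = 18637/48 kN·m, R_B = 56911/384 kN, M_B = -6265/16 kN·m

Load 1 — point force P=-9 kN at a=8 m (b=L-a=8):
  R_A = Pb²(3a+b)/L³ = (-9)·8²·(3·8+8)/16³ = -9/2 kN
  M_A = Pab²/L² = (-9)·8·8²/16² = -18 kN·m
  R_B = Pa²(a+3b)/L³ = (-9)·8²·(8+3·8)/16³ = -9/2 kN
  M_B = -Pa²b/L² = -(-9)·8²·8/16² = 18 kN·m
Load 2 — uniform load w=19 kN/m over full span:
  R_A = wL/2 = 19·16/2 = 152 kN
  M_A = wL²/12 = 19·16²/12 = 1216/3 kN·m
  R_B = wL/2 = 19·16/2 = 152 kN
  M_B = -wL²/12 = -19·16²/12 = -1216/3 kN·m
Load 3 — applied couple M₀=3 kN·m at a=12 m (b=L-a=4):
  R_A = 6M₀ab/L³ = 6·3·12·4/16³ = 27/128 kN
  M_A = M₀b(2a-b)/L² = 3·4·(2·12-4)/16² = 15/16 kN·m
  R_B = -6M₀ab/L³ = -6·3·12·4/16³ = -27/128 kN
  M_B = M₀a(2b-a)/L² = 3·12·(2·4-12)/16² = -9/16 kN·m
Load 4 — applied couple M₀=-11 kN·m at a=16/3 m (b=L-a=32/3):
  R_A = 6M₀ab/L³ = 6·(-11)·(16/3)·(32/3)/16³ = -11/12 kN
  M_A = M₀b(2a-b)/L² = (-11)·(32/3)·(2·(16/3)-(32/3))/16² = 0 kN·m
  R_B = -6M₀ab/L³ = -6·(-11)·(16/3)·(32/3)/16³ = 11/12 kN
  M_B = M₀a(2b-a)/L² = (-11)·(16/3)·(2·(32/3)-(16/3))/16² = -11/3 kN·m
Superposition: R_A = 56369/384 kN, M_A = 18637/48 kN·m, R_B = 56911/384 kN, M_B = -6265/16 kN·m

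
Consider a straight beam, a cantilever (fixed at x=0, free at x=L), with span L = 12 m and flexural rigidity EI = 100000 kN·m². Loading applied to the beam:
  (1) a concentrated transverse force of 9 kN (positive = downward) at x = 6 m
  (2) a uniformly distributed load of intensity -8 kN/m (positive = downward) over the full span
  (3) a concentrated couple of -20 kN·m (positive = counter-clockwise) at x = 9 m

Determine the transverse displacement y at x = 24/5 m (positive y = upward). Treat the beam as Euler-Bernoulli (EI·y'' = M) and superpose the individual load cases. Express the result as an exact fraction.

Load 1 — point force P=9 kN at a=6 m (b=L-a=6):
  y_1 = -Px²(3a-x)/(6EI)  [x≤a] = -9·(24/5)²·(3·6-(24/5))/(6·100000) = -1782/390625 m
Load 2 — uniform load w=-8 kN/m over full span:
  y_2 = -wx²(x²-4Lx+6L²)/(24EI) = -(-8)·(24/5)²·((24/5)²-4·12·(24/5)+6·12²)/(24·100000) = 98496/1953125 m
Load 3 — applied couple M₀=-20 kN·m at a=9 m (b=L-a=3):
  y_3 = M₀x²/(2EI)  [x≤a] = (-20)·(24/5)²/(2·100000) = -36/15625 m
Superposition: y = Σ y_i = 85086/1953125 m ≈ 0.043564 m

y(24/5) = 85086/1953125 m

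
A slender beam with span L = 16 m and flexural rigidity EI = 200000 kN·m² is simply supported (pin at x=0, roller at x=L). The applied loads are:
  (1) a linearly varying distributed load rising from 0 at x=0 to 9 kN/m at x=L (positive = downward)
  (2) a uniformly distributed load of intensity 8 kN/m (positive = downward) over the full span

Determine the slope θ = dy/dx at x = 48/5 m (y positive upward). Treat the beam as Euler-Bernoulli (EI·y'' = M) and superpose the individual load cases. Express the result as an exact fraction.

θ(48/5) = 17408/5859375 rad

Load 1 — triangular load w₀=9 kN/m (0→w₀ over full span):
  θ_1 = -w₀(7L⁴-30L²x²+15x⁴)/(360LEI) = -9·(7·16⁴-30·16²·(48/5)²+15·(48/5)⁴)/(360·16·200000) = 1856/1953125 rad
Load 2 — uniform load w=8 kN/m over full span:
  θ_2 = -w(L³-6Lx²+4x³)/(24EI) = -8·(16³-6·16·(48/5)²+4·(48/5)³)/(24·200000) = 2368/1171875 rad
Superposition: θ = Σ θ_i = 17408/5859375 rad ≈ 0.002971 rad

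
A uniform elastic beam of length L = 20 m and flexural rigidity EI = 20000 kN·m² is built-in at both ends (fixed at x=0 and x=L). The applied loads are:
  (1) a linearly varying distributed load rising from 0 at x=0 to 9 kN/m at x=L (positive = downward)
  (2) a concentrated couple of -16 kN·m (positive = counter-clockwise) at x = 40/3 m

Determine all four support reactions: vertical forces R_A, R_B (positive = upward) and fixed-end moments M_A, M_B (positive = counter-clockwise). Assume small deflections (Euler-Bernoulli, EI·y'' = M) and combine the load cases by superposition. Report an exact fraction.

R_A = 389/15 kN, M_A = 344/3 kN·m, R_B = 961/15 kN, M_B = -180 kN·m

Load 1 — triangular load w₀=9 kN/m (0→w₀ over full span):
  R_A = 3w₀L/20 = 3·9·20/20 = 27 kN
  M_A = w₀L²/30 = 9·20²/30 = 120 kN·m
  R_B = 7w₀L/20 = 7·9·20/20 = 63 kN
  M_B = -w₀L²/20 = -9·20²/20 = -180 kN·m
Load 2 — applied couple M₀=-16 kN·m at a=40/3 m (b=L-a=20/3):
  R_A = 6M₀ab/L³ = 6·(-16)·(40/3)·(20/3)/20³ = -16/15 kN
  M_A = M₀b(2a-b)/L² = (-16)·(20/3)·(2·(40/3)-(20/3))/20² = -16/3 kN·m
  R_B = -6M₀ab/L³ = -6·(-16)·(40/3)·(20/3)/20³ = 16/15 kN
  M_B = M₀a(2b-a)/L² = (-16)·(40/3)·(2·(20/3)-(40/3))/20² = 0 kN·m
Superposition: R_A = 389/15 kN, M_A = 344/3 kN·m, R_B = 961/15 kN, M_B = -180 kN·m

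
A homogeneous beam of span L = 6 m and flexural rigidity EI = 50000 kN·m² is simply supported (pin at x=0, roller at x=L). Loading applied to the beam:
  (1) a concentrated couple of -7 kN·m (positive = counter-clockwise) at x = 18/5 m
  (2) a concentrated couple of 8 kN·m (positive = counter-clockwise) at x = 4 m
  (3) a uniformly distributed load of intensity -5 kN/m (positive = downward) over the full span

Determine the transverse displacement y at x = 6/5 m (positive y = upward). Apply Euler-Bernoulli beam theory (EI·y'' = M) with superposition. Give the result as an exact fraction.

Load 1 — applied couple M₀=-7 kN·m at a=18/5 m (b=L-a=12/5):
  y_1 = (M₀x³/(6L)+C₁x)/EI  [x≤a] with C₁=M₀(3b²-L²)/(6L)=91/25 = ((-7)·(6/5)³/(6·6)+(91/25)·(6/5))/50000 = 63/781250 m
Load 2 — applied couple M₀=8 kN·m at a=4 m (b=L-a=2):
  y_2 = (M₀x³/(6L)+C₁x)/EI  [x≤a] with C₁=M₀(3b²-L²)/(6L)=-16/3 = (8·(6/5)³/(6·6)+(-16/3)·(6/5))/50000 = -47/390625 m
Load 3 — uniform load w=-5 kN/m over full span:
  y_3 = -wx(L³-2Lx²+x³)/(24EI) = -(-5)·(6/5)·(6³-2·6·(6/5)²+(6/5)³)/(24·50000) = 783/781250 m
Superposition: y = Σ y_i = 376/390625 m ≈ 0.000963 m

y(6/5) = 376/390625 m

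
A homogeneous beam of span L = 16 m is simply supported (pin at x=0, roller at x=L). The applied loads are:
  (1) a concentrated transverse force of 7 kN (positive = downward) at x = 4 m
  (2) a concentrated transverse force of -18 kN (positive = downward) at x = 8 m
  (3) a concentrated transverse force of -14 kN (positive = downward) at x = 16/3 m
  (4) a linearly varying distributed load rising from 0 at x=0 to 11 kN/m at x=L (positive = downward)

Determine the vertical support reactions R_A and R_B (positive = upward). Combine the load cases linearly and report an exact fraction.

Load 1 — point force P=7 kN at a=4 m (b=L-a=12):
  R_A = Pb/L = 7·12/16 = 21/4 kN
  R_B = Pa/L = 7·4/16 = 7/4 kN
Load 2 — point force P=-18 kN at a=8 m (b=L-a=8):
  R_A = Pb/L = (-18)·8/16 = -9 kN
  R_B = Pa/L = (-18)·8/16 = -9 kN
Load 3 — point force P=-14 kN at a=16/3 m (b=L-a=32/3):
  R_A = Pb/L = (-14)·(32/3)/16 = -28/3 kN
  R_B = Pa/L = (-14)·(16/3)/16 = -14/3 kN
Load 4 — triangular load w₀=11 kN/m (0→w₀ over full span):
  R_A = w₀L/6 = 11·16/6 = 88/3 kN
  R_B = w₀L/3 = 11·16/3 = 176/3 kN
Superposition: R_A = 65/4 kN, R_B = 187/4 kN

R_A = 65/4 kN, R_B = 187/4 kN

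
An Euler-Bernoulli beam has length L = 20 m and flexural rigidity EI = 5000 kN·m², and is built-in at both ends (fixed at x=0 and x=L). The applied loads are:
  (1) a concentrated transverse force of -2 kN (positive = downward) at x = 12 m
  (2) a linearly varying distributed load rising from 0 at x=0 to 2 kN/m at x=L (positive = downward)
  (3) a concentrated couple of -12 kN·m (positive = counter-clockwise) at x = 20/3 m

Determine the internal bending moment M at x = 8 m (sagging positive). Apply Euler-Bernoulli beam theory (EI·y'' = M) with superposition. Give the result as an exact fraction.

Load 1 — point force P=-2 kN at a=12 m (b=L-a=8):
  M_1 = Pb²(3a+b)x/L³ - Pab²/L²  [x≤a] = (-2)·8²·(3·12+8)·8/20³ - (-2)·12·8²/20² = -224/125 kN·m
Load 2 — triangular load w₀=2 kN/m (0→w₀ over full span):
  M_2 = 3w₀Lx/20 - w₀L²/30 - w₀x³/(6L) = 3·2·20·8/20 - 2·20²/30 - 2·8³/(6·20) = 64/5 kN·m
Load 3 — applied couple M₀=-12 kN·m at a=20/3 m (b=L-a=40/3):
  M_3 = R_Ax - M_A - M₀  [x>a] with R_A=-4/5, M_A=0 = (-4/5)·8 - 0 - (-12) = 28/5 kN·m
Superposition: M = Σ M_i = 2076/125 kN·m ≈ 16.608000 kN·m

M(8) = 2076/125 kN·m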